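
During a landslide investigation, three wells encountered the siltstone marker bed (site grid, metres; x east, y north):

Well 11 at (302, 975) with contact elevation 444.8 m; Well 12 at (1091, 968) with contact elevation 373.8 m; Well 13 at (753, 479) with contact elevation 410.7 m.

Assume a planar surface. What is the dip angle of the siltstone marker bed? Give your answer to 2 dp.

5.20°

Let the plane be z = a·x + b·y + c.
Well 12−Well 11: 789a − 7b = −71;  Well 13−Well 11: 451a − 496b = −34.1.
Solving gives a = −0.09010, b = −0.01318.
Gradient magnitude |∇z| = √(a² + b²) = √(0.00812 + 0.00017) = 0.09106.
True dip = arctan(0.09106) = 5.20°, dipping toward E (azimuth ≈ 082°).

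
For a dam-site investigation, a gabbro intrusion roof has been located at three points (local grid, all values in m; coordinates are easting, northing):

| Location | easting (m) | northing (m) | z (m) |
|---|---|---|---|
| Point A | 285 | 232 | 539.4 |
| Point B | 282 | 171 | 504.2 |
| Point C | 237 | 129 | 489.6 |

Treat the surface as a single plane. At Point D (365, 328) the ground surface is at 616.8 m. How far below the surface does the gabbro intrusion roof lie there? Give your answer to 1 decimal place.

Let the plane be z = a·easting + b·northing + c.
Point B−Point A: −3a − 61b = −35.2;  Point C−Point A: −48a − 103b = −49.8.
Solving gives a = −0.22444, b = 0.58809.
Then c = 539.4 − a·285 − b·232 = 466.93.
At (365, 328): z_contact = −81.92 + 192.89 + 466.93 = 577.90 m.
Depth below ground = 616.8 − 577.90 = 38.9 m.

38.9 m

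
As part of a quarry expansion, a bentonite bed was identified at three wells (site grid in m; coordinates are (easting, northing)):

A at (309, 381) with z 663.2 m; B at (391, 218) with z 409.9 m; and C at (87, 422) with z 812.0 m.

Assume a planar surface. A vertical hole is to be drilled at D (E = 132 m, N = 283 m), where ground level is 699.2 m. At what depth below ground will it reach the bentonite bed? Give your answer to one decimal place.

Two edge vectors: A→B = (82, -163, -253.3), A→C = (-222, 41, 148.8).
Normal n = (A→B) × (A→C) = (-13869.1, 44031, -32824).
So ∂z/∂E = −n_x/n_z = −0.42253 and ∂z/∂N = −n_y/n_z = 1.34143.
Intercept c from A: 663.2 + 130.56 − 511.08 = 282.68.
At (132, 283): z_contact = −55.77 + 379.62 + 282.68 = 606.53 m.
Depth below ground = 699.2 − 606.53 = 92.7 m.

92.7 m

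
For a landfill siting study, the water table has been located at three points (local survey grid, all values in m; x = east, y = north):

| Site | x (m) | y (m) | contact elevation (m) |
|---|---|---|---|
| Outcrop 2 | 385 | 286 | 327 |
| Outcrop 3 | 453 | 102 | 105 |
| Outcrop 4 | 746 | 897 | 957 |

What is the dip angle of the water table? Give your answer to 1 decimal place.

Let the plane be z = a·x + b·y + c.
Outcrop 3−Outcrop 2: 68a − 184b = −222;  Outcrop 4−Outcrop 2: 361a + 611b = 630.
Solving gives a = −0.18266, b = 1.13902.
Gradient magnitude |∇z| = √(a² + b²) = √(0.03336 + 1.29736) = 1.15357.
True dip = arctan(1.15357) = 49.1°, dipping toward S (azimuth ≈ 171°).

49.1°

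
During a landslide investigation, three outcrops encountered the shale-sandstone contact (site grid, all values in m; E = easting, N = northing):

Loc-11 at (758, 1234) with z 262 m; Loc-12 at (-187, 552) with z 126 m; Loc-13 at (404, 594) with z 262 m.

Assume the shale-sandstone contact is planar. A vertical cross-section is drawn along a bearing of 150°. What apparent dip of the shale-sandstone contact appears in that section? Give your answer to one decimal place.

13.2°

Let the plane be z = a·E + b·N + c.
Loc-12−Loc-11: −945a − 682b = −136;  Loc-13−Loc-11: −354a − 640b = 0.
Solving gives a = 0.23953, b = −0.13249.
Unit vector along 150° is (sin 150°, cos 150°) = (0.5000, -0.8660).
Slope in that direction = a·(0.5000) + b·(-0.8660) = 0.23451.
Apparent dip = arctan|0.23451| = 13.2° (true dip is 15.3°, so apparent ≤ true as expected).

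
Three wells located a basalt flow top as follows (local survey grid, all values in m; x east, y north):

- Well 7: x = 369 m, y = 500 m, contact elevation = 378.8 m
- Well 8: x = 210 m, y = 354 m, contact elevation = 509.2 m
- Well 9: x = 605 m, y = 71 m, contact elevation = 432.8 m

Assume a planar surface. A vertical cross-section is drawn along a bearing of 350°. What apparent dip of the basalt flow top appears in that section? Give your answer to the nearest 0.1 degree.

16.5°

Two edge vectors: Well 7→Well 8 = (-159, -146, 130.4), Well 7→Well 9 = (236, -429, 54).
Normal n = (Well 7→Well 8) × (Well 7→Well 9) = (48057.6, 39360.4, 102667).
So ∂z/∂x = −n_x/n_z = −0.46809 and ∂z/∂y = −n_y/n_z = −0.38338.
Unit vector along 350° is (sin 350°, cos 350°) = (-0.1736, 0.9848).
Slope in that direction = a·(-0.1736) + b·(0.9848) = −0.29627.
Apparent dip = arctan|0.29627| = 16.5° (true dip is 31.2°, so apparent ≤ true as expected).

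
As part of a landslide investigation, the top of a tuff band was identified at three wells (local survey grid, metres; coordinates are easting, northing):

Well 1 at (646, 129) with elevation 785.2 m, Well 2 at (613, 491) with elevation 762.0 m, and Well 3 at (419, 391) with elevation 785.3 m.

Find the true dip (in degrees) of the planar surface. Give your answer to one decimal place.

Let the plane be z = a·easting + b·northing + c.
Well 2−Well 1: −33a + 362b = −23.2;  Well 3−Well 1: −227a + 262b = 0.1.
Solving gives a = −0.08316, b = −0.07167.
Gradient magnitude |∇z| = √(a² + b²) = √(0.00692 + 0.00514) = 0.10978.
True dip = arctan(0.10978) = 6.3°, dipping toward NE (azimuth ≈ 049°).

6.3°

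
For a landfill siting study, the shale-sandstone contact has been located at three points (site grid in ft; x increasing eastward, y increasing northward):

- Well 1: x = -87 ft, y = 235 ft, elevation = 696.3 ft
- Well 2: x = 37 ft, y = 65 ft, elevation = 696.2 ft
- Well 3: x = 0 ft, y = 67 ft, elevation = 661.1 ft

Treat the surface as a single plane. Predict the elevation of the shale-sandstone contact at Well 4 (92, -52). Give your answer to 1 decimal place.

Two edge vectors: Well 1→Well 2 = (124, -170, -0.1), Well 1→Well 3 = (87, -168, -35.2).
Normal n = (Well 1→Well 2) × (Well 1→Well 3) = (5967.2, 4356.1, -6042).
So ∂z/∂x = −n_x/n_z = 0.98762 and ∂z/∂y = −n_y/n_z = 0.72097.
Intercept c from Well 1: 696.3 + 85.92 − 169.43 = 612.80.
At (92, -52): z = 90.9 − 37.5 + 612.80 = 666.2 ft.

666.2 ft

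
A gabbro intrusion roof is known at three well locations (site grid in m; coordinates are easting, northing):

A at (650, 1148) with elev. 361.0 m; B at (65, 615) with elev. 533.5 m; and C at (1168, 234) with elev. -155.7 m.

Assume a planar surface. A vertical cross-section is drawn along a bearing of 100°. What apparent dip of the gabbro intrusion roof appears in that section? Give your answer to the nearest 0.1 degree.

29.8°

Two edge vectors: A→B = (-585, -533, 172.5), A→C = (518, -914, -516.7).
Normal n = (A→B) × (A→C) = (433066.1, -212914.5, 810784).
So ∂z/∂easting = −n_x/n_z = −0.53413 and ∂z/∂northing = −n_y/n_z = 0.26260.
Unit vector along 100° is (sin 100°, cos 100°) = (0.9848, -0.1736).
Slope in that direction = a·(0.9848) + b·(-0.1736) = −0.57162.
Apparent dip = arctan|0.57162| = 29.8° (true dip is 30.8°, so apparent ≤ true as expected).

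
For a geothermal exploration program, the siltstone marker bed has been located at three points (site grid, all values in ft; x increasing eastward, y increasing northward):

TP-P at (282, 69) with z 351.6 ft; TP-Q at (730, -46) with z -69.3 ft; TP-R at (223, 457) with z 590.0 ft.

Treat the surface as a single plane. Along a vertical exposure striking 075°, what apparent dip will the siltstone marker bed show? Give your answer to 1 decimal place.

Two edge vectors: TP-P→TP-Q = (448, -115, -420.9), TP-P→TP-R = (-59, 388, 238.4).
Normal n = (TP-P→TP-Q) × (TP-P→TP-R) = (135893.2, -81970.1, 167039).
So ∂z/∂x = −n_x/n_z = −0.81354 and ∂z/∂y = −n_y/n_z = 0.49072.
Unit vector along 075° is (sin 75°, cos 75°) = (0.9659, 0.2588).
Slope in that direction = a·(0.9659) + b·(0.2588) = −0.65881.
Apparent dip = arctan|0.65881| = 33.4° (true dip is 43.5°, so apparent ≤ true as expected).

33.4°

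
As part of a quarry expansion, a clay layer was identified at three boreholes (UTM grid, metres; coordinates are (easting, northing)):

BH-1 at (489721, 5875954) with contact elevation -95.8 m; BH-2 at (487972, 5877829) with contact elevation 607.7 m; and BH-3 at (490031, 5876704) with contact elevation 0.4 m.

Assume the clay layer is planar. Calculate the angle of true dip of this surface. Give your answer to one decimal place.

Let the plane be z = a·E + b·N + c.
BH-2−BH-1: −1749a + 1875b = 703.5;  BH-3−BH-1: 310a + 750b = 96.2.
Solving gives a = −0.18344, b = 0.20409.
Gradient magnitude |∇z| = √(a² + b²) = √(0.03365 + 0.04165) = 0.27441.
True dip = arctan(0.27441) = 15.3°, dipping toward SE (azimuth ≈ 138°).

15.3°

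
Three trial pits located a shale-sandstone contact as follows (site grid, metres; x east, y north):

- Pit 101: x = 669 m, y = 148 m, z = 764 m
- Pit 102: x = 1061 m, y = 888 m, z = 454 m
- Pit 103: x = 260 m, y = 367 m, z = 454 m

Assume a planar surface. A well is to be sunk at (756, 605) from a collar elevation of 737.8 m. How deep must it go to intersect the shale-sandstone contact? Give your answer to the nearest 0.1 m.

Two edge vectors: Pit 101→Pit 102 = (392, 740, -310), Pit 101→Pit 103 = (-409, 219, -310).
Normal n = (Pit 101→Pit 102) × (Pit 101→Pit 103) = (-161510, 248310, 388508).
So ∂z/∂x = −n_x/n_z = 0.415719 and ∂z/∂y = −n_y/n_z = −0.639137.
Intercept c from Pit 101: 764 − 278.12 + 94.59 = 580.48.
At (756, 605): z_contact = 314.28 − 386.68 + 580.48 = 508.08 m.
Depth below ground = 737.8 − 508.08 = 229.7 m.

229.7 m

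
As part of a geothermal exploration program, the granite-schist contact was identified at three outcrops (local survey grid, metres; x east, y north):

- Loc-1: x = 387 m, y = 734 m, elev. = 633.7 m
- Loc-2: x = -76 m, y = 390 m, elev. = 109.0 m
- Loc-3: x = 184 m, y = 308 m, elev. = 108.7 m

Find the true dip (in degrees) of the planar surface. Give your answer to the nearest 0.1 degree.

48.3°

Two edge vectors: Loc-1→Loc-2 = (-463, -344, -524.7), Loc-1→Loc-3 = (-203, -426, -525).
Normal n = (Loc-1→Loc-2) × (Loc-1→Loc-3) = (-42922.2, -136560.9, 127406).
So ∂z/∂x = −n_x/n_z = 0.33689 and ∂z/∂y = −n_y/n_z = 1.07186.
Gradient magnitude |∇z| = √(a² + b²) = √(0.11350 + 1.14888) = 1.12355.
True dip = arctan(1.12355) = 48.3°, dipping toward SSW (azimuth ≈ 197°).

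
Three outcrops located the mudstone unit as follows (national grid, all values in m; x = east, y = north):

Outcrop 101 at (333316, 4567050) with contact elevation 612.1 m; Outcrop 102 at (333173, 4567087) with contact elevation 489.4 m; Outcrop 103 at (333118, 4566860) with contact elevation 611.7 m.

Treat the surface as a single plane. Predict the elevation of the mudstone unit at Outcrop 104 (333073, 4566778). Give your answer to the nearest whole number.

639 m

Two edge vectors: Outcrop 101→Outcrop 102 = (-143, 37, -122.7), Outcrop 101→Outcrop 103 = (-198, -190, -0.4).
Normal n = (Outcrop 101→Outcrop 102) × (Outcrop 101→Outcrop 103) = (-23327.8, 24237.4, 34496).
So ∂z/∂x = −n_x/n_z = 0.67624652 and ∂z/∂y = −n_y/n_z = −0.70261480.
Intercept c from Outcrop 101: 612.1 − 225403.79 + 3208876.90 = 2984085.22.
At (333073, 4566778): z = 225239.5 − 3208685.8 + 2984085.22 = 638.9 m.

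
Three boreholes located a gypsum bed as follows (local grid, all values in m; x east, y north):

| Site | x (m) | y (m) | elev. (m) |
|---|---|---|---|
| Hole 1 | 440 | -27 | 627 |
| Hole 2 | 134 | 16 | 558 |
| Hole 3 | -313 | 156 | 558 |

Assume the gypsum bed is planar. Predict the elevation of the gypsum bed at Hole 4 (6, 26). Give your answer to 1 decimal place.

Let the plane be z = a·x + b·y + c.
Hole 2−Hole 1: −306a + 43b = −69;  Hole 3−Hole 1: −753a + 183b = −69.
Solving gives a = 0.40899, b = 1.30586.
Then c = 627 − a·440 − b·-27 = 482.30.
At (6, 26): z = 2.5 + 34.0 + 482.30 = 518.7 m.

518.7 m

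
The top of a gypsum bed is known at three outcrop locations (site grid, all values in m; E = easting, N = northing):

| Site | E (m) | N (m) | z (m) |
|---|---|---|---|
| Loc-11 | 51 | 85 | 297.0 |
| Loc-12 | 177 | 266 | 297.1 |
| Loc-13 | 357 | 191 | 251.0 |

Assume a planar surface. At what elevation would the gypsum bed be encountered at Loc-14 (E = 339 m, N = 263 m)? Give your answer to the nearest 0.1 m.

264.6 m

Let the plane be z = a·E + b·N + c.
Loc-12−Loc-11: 126a + 181b = 0.1;  Loc-13−Loc-11: 306a + 106b = −46.
Solving gives a = −0.19835, b = 0.13863.
Then c = 297 − a·51 − b·85 = 295.33.
At (339, 263): z = −67.2 + 36.5 + 295.33 = 264.6 m.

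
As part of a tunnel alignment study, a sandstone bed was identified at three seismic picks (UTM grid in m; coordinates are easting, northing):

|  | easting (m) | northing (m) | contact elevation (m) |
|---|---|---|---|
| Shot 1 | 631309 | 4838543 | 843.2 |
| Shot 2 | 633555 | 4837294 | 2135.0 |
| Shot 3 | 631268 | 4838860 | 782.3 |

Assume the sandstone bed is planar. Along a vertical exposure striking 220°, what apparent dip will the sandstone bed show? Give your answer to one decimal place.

12.8°

Two edge vectors: Shot 1→Shot 2 = (2246, -1249, 1291.8), Shot 1→Shot 3 = (-41, 317, -60.9).
Normal n = (Shot 1→Shot 2) × (Shot 1→Shot 3) = (-333436.5, 83817.6, 660773).
So ∂z/∂easting = −n_x/n_z = 0.50462 and ∂z/∂northing = −n_y/n_z = −0.12685.
Unit vector along 220° is (sin 220°, cos 220°) = (-0.6428, -0.7660).
Slope in that direction = a·(-0.6428) + b·(-0.7660) = −0.22719.
Apparent dip = arctan|0.22719| = 12.8° (true dip is 27.5°, so apparent ≤ true as expected).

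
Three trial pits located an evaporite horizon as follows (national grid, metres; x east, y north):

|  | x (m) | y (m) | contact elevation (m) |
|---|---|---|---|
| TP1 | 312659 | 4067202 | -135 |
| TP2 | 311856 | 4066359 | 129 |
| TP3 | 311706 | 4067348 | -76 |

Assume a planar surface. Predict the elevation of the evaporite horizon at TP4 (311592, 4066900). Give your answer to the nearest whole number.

34 m

Two edge vectors: TP1→TP2 = (-803, -843, 264), TP1→TP3 = (-953, 146, 59).
Normal n = (TP1→TP2) × (TP1→TP3) = (-88281, -204215, -920617).
So ∂z/∂x = −n_x/n_z = −0.09589330 and ∂z/∂y = −n_y/n_z = −0.22182406.
Intercept c from TP1: -135 + 29981.90 + 902203.26 = 932050.16.
At (311592, 4066900): z = −29879.6 − 902136.3 + 932050.16 = 34.3 m.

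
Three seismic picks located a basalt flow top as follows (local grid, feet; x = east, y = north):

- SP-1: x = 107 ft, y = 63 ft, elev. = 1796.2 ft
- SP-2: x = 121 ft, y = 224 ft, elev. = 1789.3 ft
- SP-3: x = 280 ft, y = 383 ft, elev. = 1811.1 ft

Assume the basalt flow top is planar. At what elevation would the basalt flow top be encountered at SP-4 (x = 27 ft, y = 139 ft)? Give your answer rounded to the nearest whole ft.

Two edge vectors: SP-1→SP-2 = (14, 161, -6.9), SP-1→SP-3 = (173, 320, 14.9).
Normal n = (SP-1→SP-2) × (SP-1→SP-3) = (4606.9, -1402.3, -23373).
So ∂z/∂x = −n_x/n_z = 0.19710 and ∂z/∂y = −n_y/n_z = −0.06000.
Intercept c from SP-1: 1796.2 − 21.09 + 3.78 = 1778.89.
At (27, 139): z = 5.3 − 8.3 + 1778.89 = 1775.9 ft.

1776 ft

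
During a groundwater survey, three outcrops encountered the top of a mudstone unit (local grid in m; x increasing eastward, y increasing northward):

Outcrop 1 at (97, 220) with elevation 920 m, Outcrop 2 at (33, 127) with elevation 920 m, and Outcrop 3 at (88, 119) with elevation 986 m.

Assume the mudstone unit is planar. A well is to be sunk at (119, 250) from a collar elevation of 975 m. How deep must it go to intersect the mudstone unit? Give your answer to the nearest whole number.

54 m

Let the plane be z = a·x + b·y + c.
Outcrop 2−Outcrop 1: −64a − 93b = 0;  Outcrop 3−Outcrop 1: −9a − 101b = 66.
Solving gives a = 1.09081, b = −0.75067.
Then c = 920 − a·97 − b·220 = 979.34.
At (119, 250): z_contact = 129.8 − 187.7 + 979.34 = 921.5 m.
Depth below ground = 975 − 921.5 = 54 m.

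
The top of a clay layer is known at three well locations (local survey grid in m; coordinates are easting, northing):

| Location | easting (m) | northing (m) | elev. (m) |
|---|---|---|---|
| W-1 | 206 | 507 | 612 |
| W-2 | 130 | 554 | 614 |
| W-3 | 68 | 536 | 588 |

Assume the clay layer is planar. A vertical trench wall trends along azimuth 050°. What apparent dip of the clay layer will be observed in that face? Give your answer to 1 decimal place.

Let the plane be z = a·easting + b·northing + c.
W-2−W-1: −76a + 47b = 2;  W-3−W-1: −138a + 29b = −24.
Solving gives a = 0.27697, b = 0.49043.
Unit vector along 050° is (sin 50°, cos 50°) = (0.7660, 0.6428).
Slope in that direction = a·(0.7660) + b·(0.6428) = 0.52741.
Apparent dip = arctan|0.52741| = 27.8° (true dip is 29.4°, so apparent ≤ true as expected).

27.8°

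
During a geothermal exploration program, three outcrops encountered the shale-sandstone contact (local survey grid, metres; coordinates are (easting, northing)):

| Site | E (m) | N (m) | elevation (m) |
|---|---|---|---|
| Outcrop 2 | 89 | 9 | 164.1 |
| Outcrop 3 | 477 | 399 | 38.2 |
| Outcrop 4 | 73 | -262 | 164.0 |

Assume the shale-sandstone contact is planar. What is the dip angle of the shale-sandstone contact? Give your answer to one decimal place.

Two edge vectors: Outcrop 2→Outcrop 3 = (388, 390, -125.9), Outcrop 2→Outcrop 4 = (-16, -271, -0.1).
Normal n = (Outcrop 2→Outcrop 3) × (Outcrop 2→Outcrop 4) = (-34157.9, 2053.2, -98908).
So ∂z/∂E = −n_x/n_z = −0.34535 and ∂z/∂N = −n_y/n_z = 0.02076.
Gradient magnitude |∇z| = √(a² + b²) = √(0.11927 + 0.00043) = 0.34597.
True dip = arctan(0.34597) = 19.1°, dipping toward E (azimuth ≈ 093°).

19.1°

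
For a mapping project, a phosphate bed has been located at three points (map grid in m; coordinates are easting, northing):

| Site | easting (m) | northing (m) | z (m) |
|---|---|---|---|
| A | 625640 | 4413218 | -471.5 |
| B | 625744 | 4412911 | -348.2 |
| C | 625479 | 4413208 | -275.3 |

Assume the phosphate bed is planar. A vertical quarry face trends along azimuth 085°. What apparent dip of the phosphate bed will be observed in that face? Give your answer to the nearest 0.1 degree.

Let the plane be z = a·easting + b·northing + c.
B−A: 104a − 307b = 123.3;  C−A: −161a − 10b = 196.2.
Solving gives a = −1.16909, b = −0.79767.
Unit vector along 085° is (sin 85°, cos 85°) = (0.9962, 0.0872).
Slope in that direction = a·(0.9962) + b·(0.0872) = −1.23416.
Apparent dip = arctan|1.23416| = 51.0° (true dip is 54.8°, so apparent ≤ true as expected).

51.0°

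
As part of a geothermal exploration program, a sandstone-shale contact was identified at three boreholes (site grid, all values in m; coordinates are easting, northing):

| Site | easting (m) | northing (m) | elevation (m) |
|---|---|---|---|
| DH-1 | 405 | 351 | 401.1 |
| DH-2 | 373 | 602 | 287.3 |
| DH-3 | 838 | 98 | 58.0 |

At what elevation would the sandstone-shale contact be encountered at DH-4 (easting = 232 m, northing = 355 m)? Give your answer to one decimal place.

596.3 m

Two edge vectors: DH-1→DH-2 = (-32, 251, -113.8), DH-1→DH-3 = (433, -253, -343.1).
Normal n = (DH-1→DH-2) × (DH-1→DH-3) = (-114909.5, -60254.6, -100587).
So ∂z/∂easting = −n_x/n_z = −1.14239 and ∂z/∂northing = −n_y/n_z = −0.59903.
Intercept c from DH-1: 401.1 + 462.67 + 210.26 = 1074.03.
At (232, 355): z = −265.0 − 212.7 + 1074.03 = 596.3 m.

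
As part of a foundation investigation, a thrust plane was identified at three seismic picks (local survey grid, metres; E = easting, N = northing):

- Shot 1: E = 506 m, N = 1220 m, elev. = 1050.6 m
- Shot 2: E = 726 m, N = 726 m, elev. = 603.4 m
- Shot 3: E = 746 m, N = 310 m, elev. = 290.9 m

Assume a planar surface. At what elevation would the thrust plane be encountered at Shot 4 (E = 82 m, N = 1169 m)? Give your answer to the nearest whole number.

Let the plane be z = a·E + b·N + c.
Shot 2−Shot 1: 220a − 494b = −447.2;  Shot 3−Shot 1: 240a − 910b = −759.7.
Solving gives a = −0.38780, b = 0.73256.
Then c = 1050.6 − a·506 − b·1220 = 353.11.
At (82, 1169): z = −31.8 + 856.4 + 353.11 = 1177.7 m.

1178 m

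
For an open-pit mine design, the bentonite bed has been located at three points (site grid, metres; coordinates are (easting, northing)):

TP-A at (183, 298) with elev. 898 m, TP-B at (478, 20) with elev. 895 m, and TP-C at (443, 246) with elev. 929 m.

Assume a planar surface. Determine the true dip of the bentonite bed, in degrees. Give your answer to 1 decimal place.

Two edge vectors: TP-A→TP-B = (295, -278, -3), TP-A→TP-C = (260, -52, 31).
Normal n = (TP-A→TP-B) × (TP-A→TP-C) = (-8774, -9925, 56940).
So ∂z/∂E = −n_x/n_z = 0.15409 and ∂z/∂N = −n_y/n_z = 0.17431.
Gradient magnitude |∇z| = √(a² + b²) = √(0.02374 + 0.03038) = 0.23265.
True dip = arctan(0.23265) = 13.1°, dipping toward SW (azimuth ≈ 221°).

13.1°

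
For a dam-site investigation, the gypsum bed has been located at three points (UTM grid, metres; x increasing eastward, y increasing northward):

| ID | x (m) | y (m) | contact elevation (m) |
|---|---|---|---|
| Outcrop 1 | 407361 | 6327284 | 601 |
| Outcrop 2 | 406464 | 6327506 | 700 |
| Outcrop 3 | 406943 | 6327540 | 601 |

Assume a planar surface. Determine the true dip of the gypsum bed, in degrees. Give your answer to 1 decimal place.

19.5°

Let the plane be z = a·x + b·y + c.
Outcrop 2−Outcrop 1: −897a + 222b = 99;  Outcrop 3−Outcrop 1: −418a + 256b = 0.
Solving gives a = −0.18521, b = −0.30242.
Gradient magnitude |∇z| = √(a² + b²) = √(0.03430 + 0.09146) = 0.35463.
True dip = arctan(0.35463) = 19.5°, dipping toward NNE (azimuth ≈ 031°).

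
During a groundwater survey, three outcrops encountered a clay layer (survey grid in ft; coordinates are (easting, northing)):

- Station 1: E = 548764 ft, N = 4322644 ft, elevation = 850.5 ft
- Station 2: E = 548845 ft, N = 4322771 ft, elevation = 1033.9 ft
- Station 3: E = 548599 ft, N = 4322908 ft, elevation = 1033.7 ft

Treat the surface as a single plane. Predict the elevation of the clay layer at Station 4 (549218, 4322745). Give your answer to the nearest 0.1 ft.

Let the plane be z = a·E + b·N + c.
Station 2−Station 1: 81a + 127b = 183.4;  Station 3−Station 1: −165a + 264b = 183.2.
Solving gives a = 0.594043317, b = 1.065216467.
Then c = 850.5 − a·548764 − b·4322644 = −4929690.66.
At (549218, 4322745): z = 326259.3 + 4604659.2 − 4929690.66 = 1227.8 ft.

1227.8 ft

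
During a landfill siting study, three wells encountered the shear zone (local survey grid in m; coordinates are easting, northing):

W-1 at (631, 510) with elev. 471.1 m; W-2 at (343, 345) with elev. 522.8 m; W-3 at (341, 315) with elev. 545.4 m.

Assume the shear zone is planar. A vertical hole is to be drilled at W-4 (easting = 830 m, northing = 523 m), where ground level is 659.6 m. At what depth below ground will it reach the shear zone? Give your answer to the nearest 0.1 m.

146.4 m

Two edge vectors: W-1→W-2 = (-288, -165, 51.7), W-1→W-3 = (-290, -195, 74.3).
Normal n = (W-1→W-2) × (W-1→W-3) = (-2178, 6405.4, 8310).
So ∂z/∂easting = −n_x/n_z = 0.26209 and ∂z/∂northing = −n_y/n_z = −0.77081.
Intercept c from W-1: 471.1 − 165.38 + 393.11 = 698.83.
At (830, 523): z_contact = 217.54 − 403.13 + 698.83 = 513.24 m.
Depth below ground = 659.6 − 513.24 = 146.4 m.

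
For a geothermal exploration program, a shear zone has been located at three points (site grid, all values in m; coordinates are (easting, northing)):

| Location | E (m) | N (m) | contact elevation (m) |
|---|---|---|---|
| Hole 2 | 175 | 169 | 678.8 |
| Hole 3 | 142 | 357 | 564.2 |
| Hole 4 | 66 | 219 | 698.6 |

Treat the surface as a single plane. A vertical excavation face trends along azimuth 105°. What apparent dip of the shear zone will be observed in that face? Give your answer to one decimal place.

Let the plane be z = a·E + b·N + c.
Hole 3−Hole 2: −33a + 188b = −114.6;  Hole 4−Hole 2: −109a + 50b = 19.8.
Solving gives a = −0.50167, b = −0.69763.
Unit vector along 105° is (sin 105°, cos 105°) = (0.9659, -0.2588).
Slope in that direction = a·(0.9659) + b·(-0.2588) = −0.30401.
Apparent dip = arctan|0.30401| = 16.9° (true dip is 40.7°, so apparent ≤ true as expected).

16.9°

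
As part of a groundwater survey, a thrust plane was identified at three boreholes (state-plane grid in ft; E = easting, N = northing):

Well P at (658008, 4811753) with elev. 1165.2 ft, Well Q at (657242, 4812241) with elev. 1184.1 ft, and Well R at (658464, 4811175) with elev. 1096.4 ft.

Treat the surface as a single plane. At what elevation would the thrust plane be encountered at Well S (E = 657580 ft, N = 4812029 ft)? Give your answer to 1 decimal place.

Let the plane be z = a·E + b·N + c.
Well Q−Well P: −766a + 488b = 18.9;  Well R−Well P: 456a − 578b = −68.8.
Solving gives a = 0.102852602, b = 0.200174371.
Then c = 1165.2 − a·658008 − b·4811753 = −1029702.27.
At (657580, 4812029): z = 67633.8 + 963244.9 − 1029702.27 = 1176.4 ft.

1176.4 ft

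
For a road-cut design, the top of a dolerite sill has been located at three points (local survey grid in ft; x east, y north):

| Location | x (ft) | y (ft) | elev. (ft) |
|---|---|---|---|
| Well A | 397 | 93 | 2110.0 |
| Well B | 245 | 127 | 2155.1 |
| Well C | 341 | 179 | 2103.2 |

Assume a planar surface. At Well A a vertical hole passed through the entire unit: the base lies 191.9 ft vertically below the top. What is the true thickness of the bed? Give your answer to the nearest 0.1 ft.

Two edge vectors: Well A→Well B = (-152, 34, 45.1), Well A→Well C = (-56, 86, -6.8).
Normal n = (Well A→Well B) × (Well A→Well C) = (-4109.8, -3559.2, -11168).
So ∂z/∂x = −n_x/n_z = −0.36800 and ∂z/∂y = −n_y/n_z = −0.31870.
|∇z| = √(a²+b²) = 0.48682, so dip δ = arctan(0.48682) = 25.96°.
True thickness = vertical thickness × cos δ = 191.9 × cos 25.96° = 172.5 ft.

172.5 ft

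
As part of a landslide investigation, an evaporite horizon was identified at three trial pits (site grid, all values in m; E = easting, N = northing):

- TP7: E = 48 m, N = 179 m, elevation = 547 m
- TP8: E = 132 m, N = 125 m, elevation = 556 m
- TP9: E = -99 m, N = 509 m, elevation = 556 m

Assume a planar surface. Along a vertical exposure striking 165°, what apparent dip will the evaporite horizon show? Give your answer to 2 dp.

Let the plane be z = a·E + b·N + c.
TP8−TP7: 84a − 54b = 9;  TP9−TP7: −147a + 330b = 9.
Solving gives a = 0.17470, b = 0.10510.
Unit vector along 165° is (sin 165°, cos 165°) = (0.2588, -0.9659).
Slope in that direction = a·(0.2588) + b·(-0.9659) = −0.05630.
Apparent dip = arctan|0.05630| = 3.22° (true dip is 11.5°, so apparent ≤ true as expected).

3.22°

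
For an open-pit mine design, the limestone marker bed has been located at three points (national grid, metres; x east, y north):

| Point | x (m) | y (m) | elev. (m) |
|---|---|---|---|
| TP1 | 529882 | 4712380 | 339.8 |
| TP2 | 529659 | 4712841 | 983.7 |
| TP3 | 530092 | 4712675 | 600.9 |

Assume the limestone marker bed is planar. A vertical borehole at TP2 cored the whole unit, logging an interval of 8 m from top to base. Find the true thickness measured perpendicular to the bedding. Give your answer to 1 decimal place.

5.0 m

Let the plane be z = a·x + b·y + c.
TP2−TP1: −223a + 461b = 643.9;  TP3−TP1: 210a + 295b = 261.1.
Solving gives a = −0.42796, b = 1.18973.
|∇z| = √(a²+b²) = 1.26436, so dip δ = arctan(1.26436) = 51.66°.
True thickness = vertical thickness × cos δ = 8 × cos 51.66° = 5.0 m.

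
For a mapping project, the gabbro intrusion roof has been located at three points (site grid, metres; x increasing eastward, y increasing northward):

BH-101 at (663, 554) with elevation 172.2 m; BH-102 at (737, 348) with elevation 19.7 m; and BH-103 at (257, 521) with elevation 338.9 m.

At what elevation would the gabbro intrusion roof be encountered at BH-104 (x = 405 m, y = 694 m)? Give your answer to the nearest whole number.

371 m

Let the plane be z = a·x + b·y + c.
BH-102−BH-101: 74a − 206b = −152.5;  BH-103−BH-101: −406a − 33b = 166.7.
Solving gives a = −0.45741, b = 0.57598.
Then c = 172.2 − a·663 − b·554 = 156.37.
At (405, 694): z = −185.2 + 399.7 + 156.37 = 370.8 m.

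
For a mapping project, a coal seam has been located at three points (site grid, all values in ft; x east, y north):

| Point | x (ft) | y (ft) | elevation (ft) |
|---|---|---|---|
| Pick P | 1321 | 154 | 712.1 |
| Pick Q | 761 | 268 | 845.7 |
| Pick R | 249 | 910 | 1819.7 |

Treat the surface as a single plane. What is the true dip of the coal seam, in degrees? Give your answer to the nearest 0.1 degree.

57.8°

Two edge vectors: Pick P→Pick Q = (-560, 114, 133.6), Pick P→Pick R = (-1072, 756, 1107.6).
Normal n = (Pick P→Pick Q) × (Pick P→Pick R) = (25264.8, 477036.8, -301152).
So ∂z/∂x = −n_x/n_z = 0.08389 and ∂z/∂y = −n_y/n_z = 1.58404.
Gradient magnitude |∇z| = √(a² + b²) = √(0.00704 + 2.50918) = 1.58626.
True dip = arctan(1.58626) = 57.8°, dipping toward S (azimuth ≈ 183°).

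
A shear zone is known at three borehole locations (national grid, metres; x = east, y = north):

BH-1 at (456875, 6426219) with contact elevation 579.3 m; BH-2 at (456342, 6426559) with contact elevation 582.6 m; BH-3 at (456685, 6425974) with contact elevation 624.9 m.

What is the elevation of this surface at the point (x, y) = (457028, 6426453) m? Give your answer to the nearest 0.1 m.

Let the plane be z = a·x + b·y + c.
BH-2−BH-1: −533a + 340b = 3.3;  BH-3−BH-1: −190a − 245b = 45.6.
Solving gives a = −0.083574557, b = −0.121309527.
Then c = 579.3 − a·456875 − b·6426219 = 818324.01.
At (457028, 6426453): z = −38195.9 − 779590.0 + 818324.01 = 538.1 m.

538.1 m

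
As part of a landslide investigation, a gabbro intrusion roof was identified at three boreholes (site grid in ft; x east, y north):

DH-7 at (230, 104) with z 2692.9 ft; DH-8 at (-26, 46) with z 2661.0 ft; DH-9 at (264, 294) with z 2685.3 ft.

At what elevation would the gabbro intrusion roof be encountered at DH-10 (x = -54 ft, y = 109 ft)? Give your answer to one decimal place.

Let the plane be z = a·x + b·y + c.
DH-8−DH-7: −256a − 58b = −31.9;  DH-9−DH-7: 34a + 190b = −7.6.
Solving gives a = 0.13932, b = −0.06493.
Then c = 2692.9 − a·230 − b·104 = 2667.61.
At (-54, 109): z = −7.5 − 7.1 + 2667.61 = 2653.0 ft.

2653.0 ft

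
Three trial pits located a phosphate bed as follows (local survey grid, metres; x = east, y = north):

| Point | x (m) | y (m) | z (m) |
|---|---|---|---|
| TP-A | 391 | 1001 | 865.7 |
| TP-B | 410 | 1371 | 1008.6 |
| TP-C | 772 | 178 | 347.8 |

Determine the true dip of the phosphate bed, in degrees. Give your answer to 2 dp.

32.05°

Let the plane be z = a·x + b·y + c.
TP-B−TP-A: 19a + 370b = 142.9;  TP-C−TP-A: 381a − 823b = −517.9.
Solving gives a = −0.47262, b = 0.41049.
Gradient magnitude |∇z| = √(a² + b²) = √(0.22337 + 0.16850) = 0.62600.
True dip = arctan(0.62600) = 32.05°, dipping toward SE (azimuth ≈ 131°).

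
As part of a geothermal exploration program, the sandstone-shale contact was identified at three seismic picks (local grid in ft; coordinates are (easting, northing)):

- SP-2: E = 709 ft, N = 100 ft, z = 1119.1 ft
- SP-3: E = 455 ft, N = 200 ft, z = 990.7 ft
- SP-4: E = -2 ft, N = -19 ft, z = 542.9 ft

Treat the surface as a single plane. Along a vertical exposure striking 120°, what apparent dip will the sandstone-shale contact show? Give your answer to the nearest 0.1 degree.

Two edge vectors: SP-2→SP-3 = (-254, 100, -128.4), SP-2→SP-4 = (-711, -119, -576.2).
Normal n = (SP-2→SP-3) × (SP-2→SP-4) = (-72899.6, -55062.4, 101326).
So ∂z/∂E = −n_x/n_z = 0.71946 and ∂z/∂N = −n_y/n_z = 0.54342.
Unit vector along 120° is (sin 120°, cos 120°) = (0.8660, -0.5000).
Slope in that direction = a·(0.8660) + b·(-0.5000) = 0.35136.
Apparent dip = arctan|0.35136| = 19.4° (true dip is 42.0°, so apparent ≤ true as expected).

19.4°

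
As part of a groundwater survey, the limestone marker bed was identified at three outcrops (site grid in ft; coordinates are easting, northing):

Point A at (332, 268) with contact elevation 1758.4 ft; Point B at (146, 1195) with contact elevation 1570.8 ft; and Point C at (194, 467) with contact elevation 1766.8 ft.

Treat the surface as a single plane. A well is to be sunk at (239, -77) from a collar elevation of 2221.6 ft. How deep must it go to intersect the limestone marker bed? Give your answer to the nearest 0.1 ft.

312.9 ft

Let the plane be z = a·easting + b·northing + c.
Point B−Point A: −186a + 927b = −187.6;  Point C−Point A: −138a + 199b = 8.4.
Solving gives a = −0.496295, b = −0.301954.
Then c = 1758.4 − a·332 − b·268 = 2004.09.
At (239, -77): z_contact = −118.61 + 23.25 + 2004.09 = 1908.73 ft.
Depth below ground = 2221.6 − 1908.73 = 312.9 ft.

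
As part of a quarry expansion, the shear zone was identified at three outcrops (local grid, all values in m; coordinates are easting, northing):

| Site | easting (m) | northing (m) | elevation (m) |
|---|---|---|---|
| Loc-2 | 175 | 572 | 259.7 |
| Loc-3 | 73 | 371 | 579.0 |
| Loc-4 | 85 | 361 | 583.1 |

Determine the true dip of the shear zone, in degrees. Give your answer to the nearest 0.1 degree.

Let the plane be z = a·easting + b·northing + c.
Loc-3−Loc-2: −102a − 201b = 319.3;  Loc-4−Loc-2: −90a − 211b = 323.4.
Solving gives a = −0.69024, b = −1.23829.
Gradient magnitude |∇z| = √(a² + b²) = √(0.47643 + 1.53335) = 1.41767.
True dip = arctan(1.41767) = 54.8°, dipping toward NNE (azimuth ≈ 029°).

54.8°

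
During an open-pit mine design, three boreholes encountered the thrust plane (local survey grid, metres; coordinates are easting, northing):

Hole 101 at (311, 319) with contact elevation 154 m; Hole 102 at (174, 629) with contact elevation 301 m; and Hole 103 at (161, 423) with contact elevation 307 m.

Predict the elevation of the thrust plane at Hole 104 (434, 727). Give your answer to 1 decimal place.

45.2 m

Let the plane be z = a·easting + b·northing + c.
Hole 102−Hole 101: −137a + 310b = 147;  Hole 103−Hole 101: −150a + 104b = 153.
Solving gives a = −0.99659, b = 0.03377.
Then c = 154 − a·311 − b·319 = 453.17.
At (434, 727): z = −432.5 + 24.5 + 453.17 = 45.2 m.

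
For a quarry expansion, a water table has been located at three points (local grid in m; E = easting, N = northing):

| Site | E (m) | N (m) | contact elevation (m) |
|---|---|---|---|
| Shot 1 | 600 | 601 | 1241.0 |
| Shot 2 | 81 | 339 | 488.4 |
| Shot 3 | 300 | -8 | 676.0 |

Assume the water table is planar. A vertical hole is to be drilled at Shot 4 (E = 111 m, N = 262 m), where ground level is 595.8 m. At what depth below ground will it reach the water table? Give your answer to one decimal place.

Two edge vectors: Shot 1→Shot 2 = (-519, -262, -752.6), Shot 1→Shot 3 = (-300, -609, -565).
Normal n = (Shot 1→Shot 2) × (Shot 1→Shot 3) = (-310303.4, -67455, 237471).
So ∂z/∂E = −n_x/n_z = 1.30670 and ∂z/∂N = −n_y/n_z = 0.28406.
Intercept c from Shot 1: 1241 − 784.02 − 170.72 = 286.26.
At (111, 262): z_contact = 145.04 + 74.42 + 286.26 = 505.73 m.
Depth below ground = 595.8 − 505.73 = 90.1 m.

90.1 m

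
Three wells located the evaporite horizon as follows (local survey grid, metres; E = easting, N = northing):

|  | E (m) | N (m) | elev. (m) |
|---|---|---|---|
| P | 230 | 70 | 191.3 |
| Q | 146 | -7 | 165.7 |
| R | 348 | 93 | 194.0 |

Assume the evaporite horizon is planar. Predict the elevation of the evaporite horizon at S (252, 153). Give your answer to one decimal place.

222.5 m

Two edge vectors: P→Q = (-84, -77, -25.6), P→R = (118, 23, 2.7).
Normal n = (P→Q) × (P→R) = (380.9, -2794, 7154).
So ∂z/∂E = −n_x/n_z = −0.05324 and ∂z/∂N = −n_y/n_z = 0.39055.
Intercept c from P: 191.3 + 12.25 − 27.34 = 176.21.
At (252, 153): z = −13.4 + 59.8 + 176.21 = 222.5 m.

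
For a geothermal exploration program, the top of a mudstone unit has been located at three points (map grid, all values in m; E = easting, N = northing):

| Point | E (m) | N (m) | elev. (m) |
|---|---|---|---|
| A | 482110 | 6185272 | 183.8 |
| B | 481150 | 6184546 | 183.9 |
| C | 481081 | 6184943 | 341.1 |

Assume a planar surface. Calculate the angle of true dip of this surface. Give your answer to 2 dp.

23.69°

Two edge vectors: A→B = (-960, -726, 0.1), A→C = (-1029, -329, 157.3).
Normal n = (A→B) × (A→C) = (-114166.9, 150905.1, -431214).
So ∂z/∂E = −n_x/n_z = −0.26476 and ∂z/∂N = −n_y/n_z = 0.34995.
Gradient magnitude |∇z| = √(a² + b²) = √(0.07010 + 0.12247) = 0.43882.
True dip = arctan(0.43882) = 23.69°, dipping toward SE (azimuth ≈ 143°).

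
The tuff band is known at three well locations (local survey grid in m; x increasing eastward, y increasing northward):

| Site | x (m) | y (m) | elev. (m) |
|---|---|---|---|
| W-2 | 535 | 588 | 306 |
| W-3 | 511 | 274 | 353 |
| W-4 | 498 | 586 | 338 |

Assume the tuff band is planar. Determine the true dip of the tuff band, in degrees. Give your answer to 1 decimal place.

40.8°

Let the plane be z = a·x + b·y + c.
W-3−W-2: −24a − 314b = 47;  W-4−W-2: −37a − 2b = 32.
Solving gives a = −0.86033, b = −0.08392.
Gradient magnitude |∇z| = √(a² + b²) = √(0.74017 + 0.00704) = 0.86441.
True dip = arctan(0.86441) = 40.8°, dipping toward E (azimuth ≈ 084°).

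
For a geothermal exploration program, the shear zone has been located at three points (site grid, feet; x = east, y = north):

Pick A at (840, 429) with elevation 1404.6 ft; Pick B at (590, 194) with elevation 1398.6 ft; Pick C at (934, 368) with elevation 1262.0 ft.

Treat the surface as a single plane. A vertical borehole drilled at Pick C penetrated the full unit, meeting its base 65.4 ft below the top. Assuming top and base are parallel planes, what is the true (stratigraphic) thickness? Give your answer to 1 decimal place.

39.6 ft

Let the plane be z = a·x + b·y + c.
Pick B−Pick A: −250a − 235b = −6;  Pick C−Pick A: 94a − 61b = −142.6.
Solving gives a = −0.88765, b = 0.96984.
|∇z| = √(a²+b²) = 1.31474, so dip δ = arctan(1.31474) = 52.74°.
True thickness = vertical thickness × cos δ = 65.4 × cos 52.74° = 39.6 ft.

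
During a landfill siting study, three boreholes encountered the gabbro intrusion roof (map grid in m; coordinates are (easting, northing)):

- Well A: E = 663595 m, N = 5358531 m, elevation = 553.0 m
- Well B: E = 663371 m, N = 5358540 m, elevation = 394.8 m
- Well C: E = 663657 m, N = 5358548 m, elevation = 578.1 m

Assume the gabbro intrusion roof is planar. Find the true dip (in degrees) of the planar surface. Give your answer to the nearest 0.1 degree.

Let the plane be z = a·E + b·N + c.
Well B−Well A: −224a + 9b = −158.2;  Well C−Well A: 62a + 17b = 25.1.
Solving gives a = 0.66773, b = −0.95877.
Gradient magnitude |∇z| = √(a² + b²) = √(0.44586 + 0.91924) = 1.16838.
True dip = arctan(1.16838) = 49.4°, dipping toward NW (azimuth ≈ 325°).

49.4°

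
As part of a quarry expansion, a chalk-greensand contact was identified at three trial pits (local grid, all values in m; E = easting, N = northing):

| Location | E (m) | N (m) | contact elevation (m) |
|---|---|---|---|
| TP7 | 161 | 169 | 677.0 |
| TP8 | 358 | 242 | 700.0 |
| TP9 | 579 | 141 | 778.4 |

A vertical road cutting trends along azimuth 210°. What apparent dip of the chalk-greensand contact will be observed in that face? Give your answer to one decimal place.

7.8°

Let the plane be z = a·E + b·N + c.
TP8−TP7: 197a + 73b = 23;  TP9−TP7: 418a − 28b = 101.4.
Solving gives a = 0.22332, b = −0.28759.
Unit vector along 210° is (sin 210°, cos 210°) = (-0.5000, -0.8660).
Slope in that direction = a·(-0.5000) + b·(-0.8660) = 0.13740.
Apparent dip = arctan|0.13740| = 7.8° (true dip is 20.0°, so apparent ≤ true as expected).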